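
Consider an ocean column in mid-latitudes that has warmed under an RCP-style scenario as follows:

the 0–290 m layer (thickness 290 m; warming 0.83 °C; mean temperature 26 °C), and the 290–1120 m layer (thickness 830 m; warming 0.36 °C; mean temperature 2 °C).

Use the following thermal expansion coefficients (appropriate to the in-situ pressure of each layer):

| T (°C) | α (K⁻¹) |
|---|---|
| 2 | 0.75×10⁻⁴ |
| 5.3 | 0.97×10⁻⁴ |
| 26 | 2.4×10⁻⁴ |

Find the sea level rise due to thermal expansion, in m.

Layer 1 at 26 °C → α = 2.4×10⁻⁴ K⁻¹
Layer 2 at 2 °C → α = 0.75×10⁻⁴ K⁻¹
0–290 m: 0.83 × 2.4×10⁻⁴ × 290 = 0.057768 m
290–1120 m: 830 × 0.36 × 0.75×10⁻⁴ = 0.02241 m
Δh = 0.057768 + 0.02241 = 0.080178 m

0.080 m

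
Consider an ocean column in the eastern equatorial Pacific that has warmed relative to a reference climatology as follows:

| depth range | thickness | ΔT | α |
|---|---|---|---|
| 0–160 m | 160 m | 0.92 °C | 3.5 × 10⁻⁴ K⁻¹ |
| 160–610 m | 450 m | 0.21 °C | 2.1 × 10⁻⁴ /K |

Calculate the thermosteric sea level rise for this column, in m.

160 × 0.92 × 3.5×10⁻⁴ = 0.05152 m
0.21 × 450 × 2.1×10⁻⁴ = 0.019845 m
Δh = 0.05152 + 0.019845 = 0.071365 m

Δh = 0.071 m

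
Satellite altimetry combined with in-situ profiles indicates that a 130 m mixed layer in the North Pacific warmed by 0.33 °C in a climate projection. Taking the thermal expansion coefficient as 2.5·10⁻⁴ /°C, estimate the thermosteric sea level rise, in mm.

Δh = αΔT·H = 2.5×10⁻⁴ × 0.33 × 130 = 0.010725 m

11 mm of thermosteric rise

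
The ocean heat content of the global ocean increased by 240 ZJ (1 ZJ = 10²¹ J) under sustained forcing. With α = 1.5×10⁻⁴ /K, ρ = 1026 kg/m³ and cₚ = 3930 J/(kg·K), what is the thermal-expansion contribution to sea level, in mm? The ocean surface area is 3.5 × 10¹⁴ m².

Per unit area: Q = 240×10²¹ / (3.5×10¹⁴) ≈ 6.857×10⁸ J/m²
Δh = αQ/(ρcₚ) = 1.5×10⁻⁴ × 6.857×10⁸ / (1026 × 3930) ≈ 0.025509 m

Δh = 25.5 mm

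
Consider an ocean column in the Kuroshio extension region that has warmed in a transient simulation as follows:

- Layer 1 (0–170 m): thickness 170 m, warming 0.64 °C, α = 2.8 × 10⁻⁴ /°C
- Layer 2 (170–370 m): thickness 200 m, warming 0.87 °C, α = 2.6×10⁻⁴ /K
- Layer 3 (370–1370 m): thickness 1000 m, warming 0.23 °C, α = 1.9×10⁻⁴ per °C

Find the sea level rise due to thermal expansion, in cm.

Layer 1: 170 × 2.8×10⁻⁴ × 0.64 = 0.030464 m
Layer 2: 2.6×10⁻⁴ × 0.87 × 200 = 0.04524 m
1000 × 0.23 × 1.9×10⁻⁴ = 0.04370 m
Δh = 0.030464 + 0.04524 + 0.04370 = 0.119404 m

Δh ≈ 12 cm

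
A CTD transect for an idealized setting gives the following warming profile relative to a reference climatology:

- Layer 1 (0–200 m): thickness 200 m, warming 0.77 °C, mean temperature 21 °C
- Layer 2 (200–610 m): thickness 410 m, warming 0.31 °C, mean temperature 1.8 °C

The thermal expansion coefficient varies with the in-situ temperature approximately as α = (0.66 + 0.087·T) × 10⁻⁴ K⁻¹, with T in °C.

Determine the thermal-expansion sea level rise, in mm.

Layer 1: α = (0.66 + 0.087×21)×10⁻⁴ = 2.487×10⁻⁴ K⁻¹
Layer 2: α = (0.66 + 0.087×1.8)×10⁻⁴ = 0.8166×10⁻⁴ K⁻¹
200 × 2.487×10⁻⁴ × 0.77 = 0.0382998 m
200–610 m: 0.31 × 0.8166×10⁻⁴ × 410 = 0.010378986 m
Δh = 0.0382998 + 0.010378986 = 0.048678786 m ≈ 49 mm

Δh ≈ 49 mm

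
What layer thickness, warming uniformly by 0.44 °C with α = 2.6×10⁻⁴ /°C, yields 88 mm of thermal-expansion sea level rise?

H ≈ 770 m

H = Δh/(αΔT) = 0.088 / (2.6×10⁻⁴ × 0.44) ≈ 769.2 m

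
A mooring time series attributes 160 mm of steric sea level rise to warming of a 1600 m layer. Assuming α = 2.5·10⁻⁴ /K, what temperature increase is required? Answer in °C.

ΔT = Δh/(αH) = 0.16 / (2.5×10⁻⁴ × 1600) = 0.4000 °C

0.400 °C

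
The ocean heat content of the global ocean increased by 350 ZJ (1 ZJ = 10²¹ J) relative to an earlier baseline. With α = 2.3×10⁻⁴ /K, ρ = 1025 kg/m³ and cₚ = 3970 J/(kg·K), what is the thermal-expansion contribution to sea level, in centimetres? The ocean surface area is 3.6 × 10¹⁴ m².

Per unit area: Q = 350×10²¹ / (3.6×10¹⁴) ≈ 9.722×10⁸ J/m²
Δh = αQ/(ρcₚ) = 2.3×10⁻⁴ × 9.722×10⁸ / (1025 × 3970) ≈ 0.05495 m

5.5 cm of thermosteric rise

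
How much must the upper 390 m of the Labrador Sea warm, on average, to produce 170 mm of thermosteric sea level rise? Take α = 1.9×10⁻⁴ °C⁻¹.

ΔT ≈ 2.29 K

ΔT = Δh/(αH) = 0.17 / (1.9×10⁻⁴ × 390) ≈ 2.294 K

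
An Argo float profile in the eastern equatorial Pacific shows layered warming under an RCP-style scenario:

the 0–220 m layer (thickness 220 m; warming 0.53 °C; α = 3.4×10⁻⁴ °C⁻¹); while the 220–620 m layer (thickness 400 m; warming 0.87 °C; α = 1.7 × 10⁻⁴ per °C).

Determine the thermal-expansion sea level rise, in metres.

Δh = 0.0988 m

0.53 × 220 × 3.4×10⁻⁴ = 0.039644 m
Layer 2: 1.7×10⁻⁴ × 400 × 0.87 = 0.05916 m
Δh = 0.039644 + 0.05916 = 0.098804 m ≈ 0.0988 m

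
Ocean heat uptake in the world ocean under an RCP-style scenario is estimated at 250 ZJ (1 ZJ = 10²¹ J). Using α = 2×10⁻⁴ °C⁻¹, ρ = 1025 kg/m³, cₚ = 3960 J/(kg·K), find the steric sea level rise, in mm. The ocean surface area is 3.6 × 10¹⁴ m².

about 34.2 mm

Per unit area: Q = 250×10²¹ / (3.6×10¹⁴) ≈ 6.944×10⁸ J/m²
Δh = αQ/(ρcₚ) = 2×10⁻⁴ × 6.944×10⁸ / (1025 × 3960) ≈ 0.034215 m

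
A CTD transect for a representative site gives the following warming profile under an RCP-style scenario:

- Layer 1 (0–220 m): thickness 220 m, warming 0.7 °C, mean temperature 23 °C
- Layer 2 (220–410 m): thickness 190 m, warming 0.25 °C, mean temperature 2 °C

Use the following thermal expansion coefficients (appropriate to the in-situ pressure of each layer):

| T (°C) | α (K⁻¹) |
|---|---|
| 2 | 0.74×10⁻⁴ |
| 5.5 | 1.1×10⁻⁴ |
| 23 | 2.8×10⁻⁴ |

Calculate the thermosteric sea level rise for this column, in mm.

Δh = 46.6 mm

Layer 1 at 23 °C → α = 2.8×10⁻⁴ K⁻¹
Layer 2 at 2 °C → α = 0.74×10⁻⁴ K⁻¹
0.7 × 2.8×10⁻⁴ × 220 = 0.04312 m
Layer 2: 190 × 0.25 × 0.74×10⁻⁴ = 0.003515 m
Δh = 0.04312 + 0.003515 = 0.046635 m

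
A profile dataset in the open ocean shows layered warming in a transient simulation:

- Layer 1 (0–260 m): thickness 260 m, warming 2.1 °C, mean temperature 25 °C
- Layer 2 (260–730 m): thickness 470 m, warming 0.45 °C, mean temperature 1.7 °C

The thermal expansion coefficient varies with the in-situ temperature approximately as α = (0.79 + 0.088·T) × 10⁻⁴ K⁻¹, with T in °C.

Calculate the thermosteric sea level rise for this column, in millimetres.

Layer 1: α = (0.79 + 0.088×25)×10⁻⁴ = 2.99×10⁻⁴ K⁻¹
Layer 2: α = (0.79 + 0.088×1.7)×10⁻⁴ = 0.9396×10⁻⁴ K⁻¹
2.1 × 2.99×10⁻⁴ × 260 = 0.163254 m
470 × 0.45 × 0.9396×10⁻⁴ = 0.01987254 m
Δh = 0.163254 + 0.01987254 = 0.18312654 m ≈ 180 mm

Δh = 180 mm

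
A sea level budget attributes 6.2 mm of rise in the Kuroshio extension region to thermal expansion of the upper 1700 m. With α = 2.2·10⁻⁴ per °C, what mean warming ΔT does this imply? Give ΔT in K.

ΔT = Δh/(αH) = 0.0062 / (2.2×10⁻⁴ × 1700) ≈ 0.01658 K

about 0.0166 K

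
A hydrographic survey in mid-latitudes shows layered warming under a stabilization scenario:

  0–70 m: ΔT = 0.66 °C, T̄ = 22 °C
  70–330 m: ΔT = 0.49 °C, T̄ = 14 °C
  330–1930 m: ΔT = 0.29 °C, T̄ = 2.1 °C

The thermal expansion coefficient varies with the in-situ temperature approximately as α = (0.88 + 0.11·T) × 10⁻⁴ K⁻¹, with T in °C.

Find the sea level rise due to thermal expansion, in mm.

Layer 1: α = (0.88 + 0.11×22)×10⁻⁴ = 3.3×10⁻⁴ K⁻¹
Layer 2: α = (0.88 + 0.11×14)×10⁻⁴ = 2.42×10⁻⁴ K⁻¹
Layer 3: α = (0.88 + 0.11×2.1)×10⁻⁴ = 1.111×10⁻⁴ K⁻¹
Layer 1: 0.66 × 70 × 3.3×10⁻⁴ = 0.015246 m
70–330 m: 260 × 2.42×10⁻⁴ × 0.49 = 0.0308308 m
Layer 3: 0.29 × 1600 × 1.111×10⁻⁴ = 0.0515504 m
Δh = 0.015246 + 0.0308308 + 0.0515504 = 0.0976272 m

about 97.6 mm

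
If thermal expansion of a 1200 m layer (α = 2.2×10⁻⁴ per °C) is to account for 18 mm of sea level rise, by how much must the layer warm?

about 0.0682 °C

ΔT = Δh/(αH) = 0.018 / (2.2×10⁻⁴ × 1200) ≈ 0.06818 °C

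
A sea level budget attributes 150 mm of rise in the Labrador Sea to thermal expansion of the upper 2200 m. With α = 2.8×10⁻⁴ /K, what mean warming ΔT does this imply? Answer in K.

ΔT ≈ 0.244 K

ΔT = Δh/(αH) = 0.15 / (2.8×10⁻⁴ × 2200) ≈ 0.2435 K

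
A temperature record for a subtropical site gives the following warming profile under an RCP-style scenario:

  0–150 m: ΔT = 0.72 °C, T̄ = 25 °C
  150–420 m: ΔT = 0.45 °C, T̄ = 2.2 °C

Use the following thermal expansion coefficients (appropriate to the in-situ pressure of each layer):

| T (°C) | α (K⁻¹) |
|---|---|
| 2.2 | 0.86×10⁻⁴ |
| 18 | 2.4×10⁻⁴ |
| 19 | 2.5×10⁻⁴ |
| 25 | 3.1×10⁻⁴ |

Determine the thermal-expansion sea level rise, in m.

Layer 1 at 25 °C → α = 3.1×10⁻⁴ K⁻¹
Layer 2 at 2.2 °C → α = 0.86×10⁻⁴ K⁻¹
3.1×10⁻⁴ × 0.72 × 150 = 0.03348 m
0.45 × 0.86×10⁻⁴ × 270 = 0.010449 m
Δh = 0.03348 + 0.010449 = 0.043929 m

Δh = 0.0439 m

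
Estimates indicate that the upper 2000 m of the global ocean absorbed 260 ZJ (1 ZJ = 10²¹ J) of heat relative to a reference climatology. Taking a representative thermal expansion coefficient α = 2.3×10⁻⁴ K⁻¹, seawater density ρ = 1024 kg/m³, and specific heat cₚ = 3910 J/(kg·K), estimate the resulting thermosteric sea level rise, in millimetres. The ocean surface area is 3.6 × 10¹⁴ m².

Per unit area: Q = 260×10²¹ / (3.6×10¹⁴) ≈ 7.222×10⁸ J/m²
Δh = αQ/(ρcₚ) = 2.3×10⁻⁴ × 7.222×10⁸ / (1024 × 3910) ≈ 0.041487 m

41.5 mm of thermosteric rise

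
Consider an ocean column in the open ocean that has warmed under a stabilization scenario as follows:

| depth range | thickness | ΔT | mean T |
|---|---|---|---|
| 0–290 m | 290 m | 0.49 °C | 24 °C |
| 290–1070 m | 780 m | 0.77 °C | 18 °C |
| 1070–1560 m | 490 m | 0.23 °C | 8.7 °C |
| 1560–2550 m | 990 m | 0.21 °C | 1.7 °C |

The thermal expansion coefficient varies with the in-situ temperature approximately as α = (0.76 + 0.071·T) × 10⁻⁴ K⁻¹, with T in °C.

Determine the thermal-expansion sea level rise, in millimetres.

190 mm

Layer 1: α = (0.76 + 0.071×24)×10⁻⁴ = 2.464×10⁻⁴ K⁻¹
Layer 2: α = (0.76 + 0.071×18)×10⁻⁴ = 2.038×10⁻⁴ K⁻¹
Layer 3: α = (0.76 + 0.071×8.7)×10⁻⁴ = 1.3777×10⁻⁴ K⁻¹
Layer 4: α = (0.76 + 0.071×1.7)×10⁻⁴ = 0.8807×10⁻⁴ K⁻¹
Layer 1: 290 × 2.464×10⁻⁴ × 0.49 = 0.03501344 m
780 × 2.038×10⁻⁴ × 0.77 = 0.12240228 m
Layer 3: 0.23 × 490 × 1.3777×10⁻⁴ = 0.015526679 m
0.8807×10⁻⁴ × 0.21 × 990 = 0.018309753 m
Δh = 0.03501344 + 0.12240228 + 0.015526679 + 0.018309753 = 0.191252152 m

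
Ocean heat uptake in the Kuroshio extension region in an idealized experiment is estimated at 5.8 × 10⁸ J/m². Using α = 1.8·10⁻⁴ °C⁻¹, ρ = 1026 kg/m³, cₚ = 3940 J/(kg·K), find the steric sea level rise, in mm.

Δh = αQ/(ρcₚ) = 1.8×10⁻⁴ × 5.8×10⁸ / (1026 × 3940) ≈ 0.025826 m

26 mm of thermosteric rise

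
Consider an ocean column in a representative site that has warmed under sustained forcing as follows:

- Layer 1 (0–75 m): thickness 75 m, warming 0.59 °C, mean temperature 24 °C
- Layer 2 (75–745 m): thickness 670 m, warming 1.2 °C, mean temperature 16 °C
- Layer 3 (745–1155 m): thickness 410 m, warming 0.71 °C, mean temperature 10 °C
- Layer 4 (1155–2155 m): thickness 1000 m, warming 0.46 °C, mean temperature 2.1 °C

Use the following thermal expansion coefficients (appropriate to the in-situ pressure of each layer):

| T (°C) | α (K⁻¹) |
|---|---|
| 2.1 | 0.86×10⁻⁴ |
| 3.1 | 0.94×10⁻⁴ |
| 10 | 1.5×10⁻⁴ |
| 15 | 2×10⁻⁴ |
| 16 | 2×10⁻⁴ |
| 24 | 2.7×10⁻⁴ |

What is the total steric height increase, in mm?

Layer 1 at 24 °C → α = 2.7×10⁻⁴ K⁻¹
Layer 2 at 16 °C → α = 2×10⁻⁴ K⁻¹
Layer 3 at 10 °C → α = 1.5×10⁻⁴ K⁻¹
Layer 4 at 2.1 °C → α = 0.86×10⁻⁴ K⁻¹
Layer 1: 2.7×10⁻⁴ × 75 × 0.59 = 0.0119475 m
75–745 m: 670 × 2×10⁻⁴ × 1.2 = 0.16080 m
410 × 1.5×10⁻⁴ × 0.71 = 0.043665 m
0.46 × 1000 × 0.86×10⁻⁴ = 0.03956 m
Δh = 0.0119475 + 0.16080 + 0.043665 + 0.03956 = 0.2559725 m ≈ 256 mm

about 256 mm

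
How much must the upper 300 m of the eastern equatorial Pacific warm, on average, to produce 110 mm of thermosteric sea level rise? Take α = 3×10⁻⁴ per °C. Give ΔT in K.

1.22 K

ΔT = Δh/(αH) = 0.11 / (3×10⁻⁴ × 300) ≈ 1.222 K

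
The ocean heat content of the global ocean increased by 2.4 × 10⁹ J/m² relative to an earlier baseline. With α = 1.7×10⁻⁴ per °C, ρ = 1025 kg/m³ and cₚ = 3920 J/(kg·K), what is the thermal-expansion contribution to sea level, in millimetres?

about 102 mm

Δh = αQ/(ρcₚ) = 1.7×10⁻⁴ × 2.4×10⁹ / (1025 × 3920) ≈ 0.10154 m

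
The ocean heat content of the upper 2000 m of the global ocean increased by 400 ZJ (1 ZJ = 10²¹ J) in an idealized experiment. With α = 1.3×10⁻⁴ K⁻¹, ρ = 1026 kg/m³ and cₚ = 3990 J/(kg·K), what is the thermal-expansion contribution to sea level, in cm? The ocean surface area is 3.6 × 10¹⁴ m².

Per unit area: Q = 400×10²¹ / (3.6×10¹⁴) ≈ 1.111×10⁹ J/m²
Δh = αQ/(ρcₚ) = 1.3×10⁻⁴ × 1.111×10⁹ / (1026 × 3990) ≈ 0.035281 m

Δh ≈ 3.53 cm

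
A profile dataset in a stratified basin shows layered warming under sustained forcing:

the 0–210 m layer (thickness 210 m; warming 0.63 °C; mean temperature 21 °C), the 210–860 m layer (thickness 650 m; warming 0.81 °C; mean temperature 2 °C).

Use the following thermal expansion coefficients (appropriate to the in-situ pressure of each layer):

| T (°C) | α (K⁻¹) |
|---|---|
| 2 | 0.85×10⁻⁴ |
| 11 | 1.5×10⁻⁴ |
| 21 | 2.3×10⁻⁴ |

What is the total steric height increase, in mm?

Δh = 75.2 mm

Layer 1 at 21 °C → α = 2.3×10⁻⁴ K⁻¹
Layer 2 at 2 °C → α = 0.85×10⁻⁴ K⁻¹
Layer 1: 0.63 × 210 × 2.3×10⁻⁴ = 0.030429 m
0.85×10⁻⁴ × 0.81 × 650 = 0.0447525 m
Δh = 0.030429 + 0.0447525 = 0.0751815 m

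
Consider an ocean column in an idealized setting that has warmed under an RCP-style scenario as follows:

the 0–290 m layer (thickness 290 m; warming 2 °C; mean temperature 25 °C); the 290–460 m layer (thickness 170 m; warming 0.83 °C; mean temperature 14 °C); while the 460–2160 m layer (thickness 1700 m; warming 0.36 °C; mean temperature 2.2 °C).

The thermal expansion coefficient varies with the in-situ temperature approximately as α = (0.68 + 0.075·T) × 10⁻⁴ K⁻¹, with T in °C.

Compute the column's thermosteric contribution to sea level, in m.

Δh = 0.224 m

Layer 1: α = (0.68 + 0.075×25)×10⁻⁴ = 2.555×10⁻⁴ K⁻¹
Layer 2: α = (0.68 + 0.075×14)×10⁻⁴ = 1.73×10⁻⁴ K⁻¹
Layer 3: α = (0.68 + 0.075×2.2)×10⁻⁴ = 0.845×10⁻⁴ K⁻¹
Layer 1: 2 × 290 × 2.555×10⁻⁴ = 0.14819 m
290–460 m: 170 × 0.83 × 1.73×10⁻⁴ = 0.0244103 m
460–2160 m: 0.36 × 1700 × 0.845×10⁻⁴ = 0.051714 m
Δh = 0.14819 + 0.0244103 + 0.051714 = 0.2243143 m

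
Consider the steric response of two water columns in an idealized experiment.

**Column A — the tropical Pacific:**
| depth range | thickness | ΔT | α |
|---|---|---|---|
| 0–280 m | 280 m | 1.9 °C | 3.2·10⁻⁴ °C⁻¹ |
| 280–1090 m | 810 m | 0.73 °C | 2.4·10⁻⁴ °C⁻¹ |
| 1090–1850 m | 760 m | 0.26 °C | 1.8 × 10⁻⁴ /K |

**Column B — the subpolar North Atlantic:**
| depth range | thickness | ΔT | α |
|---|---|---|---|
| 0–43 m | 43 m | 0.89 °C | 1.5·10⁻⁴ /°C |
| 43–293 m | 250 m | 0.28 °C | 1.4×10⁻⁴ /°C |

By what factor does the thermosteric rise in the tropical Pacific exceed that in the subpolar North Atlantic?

≈ 22.4×

A 0–280 m: 1.9 × 3.2×10⁻⁴ × 280 = 0.17024 m
A Layer 2: 810 × 0.73 × 2.4×10⁻⁴ = 0.141912 m
A 1090–1850 m: 760 × 0.26 × 1.8×10⁻⁴ = 0.035568 m
A total: 0.34772 m
B 0–43 m: 43 × 1.5×10⁻⁴ × 0.89 = 0.0057405 m
B 0.28 × 250 × 1.4×10⁻⁴ = 0.00980 m
B total: 0.0155405 m
Ratio: 0.34772 / 0.0155405 ≈ 22.38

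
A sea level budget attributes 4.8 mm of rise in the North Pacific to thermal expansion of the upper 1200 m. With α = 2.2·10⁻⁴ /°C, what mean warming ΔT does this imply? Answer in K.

ΔT = Δh/(αH) = 0.0048 / (2.2×10⁻⁴ × 1200) ≈ 0.01818 K

0.0182 K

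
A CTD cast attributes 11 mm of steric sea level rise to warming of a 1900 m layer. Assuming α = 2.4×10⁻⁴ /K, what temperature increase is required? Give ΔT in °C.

about 0.0241 °C

ΔT = Δh/(αH) = 0.011 / (2.4×10⁻⁴ × 1900) ≈ 0.02412 °C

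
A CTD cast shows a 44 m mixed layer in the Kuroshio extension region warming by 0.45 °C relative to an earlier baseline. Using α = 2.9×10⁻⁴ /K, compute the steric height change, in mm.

Δh = αΔT·H = 2.9×10⁻⁴ × 0.45 × 44 = 0.005742 m

about 5.74 mm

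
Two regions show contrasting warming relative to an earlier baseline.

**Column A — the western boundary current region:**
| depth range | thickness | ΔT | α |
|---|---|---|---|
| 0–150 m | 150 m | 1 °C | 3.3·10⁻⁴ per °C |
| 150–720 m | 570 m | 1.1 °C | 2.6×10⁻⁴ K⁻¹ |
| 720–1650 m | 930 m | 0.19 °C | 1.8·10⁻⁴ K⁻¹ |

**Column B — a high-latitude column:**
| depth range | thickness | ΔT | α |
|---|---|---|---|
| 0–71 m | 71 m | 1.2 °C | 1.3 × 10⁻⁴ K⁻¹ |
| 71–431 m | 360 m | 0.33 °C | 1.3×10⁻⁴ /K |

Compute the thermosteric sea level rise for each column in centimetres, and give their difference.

Δh_A ≈ 24 cm, Δh_B ≈ 2.7 cm; difference ≈ 22 cm

A Layer 1: 1 × 150 × 3.3×10⁻⁴ = 0.04950 m
A 150–720 m: 2.6×10⁻⁴ × 570 × 1.1 = 0.16302 m
A 720–1650 m: 0.19 × 1.8×10⁻⁴ × 930 = 0.031806 m
A total: 0.244326 m
B 0–71 m: 71 × 1.3×10⁻⁴ × 1.2 = 0.011076 m
B 0.33 × 1.3×10⁻⁴ × 360 = 0.015444 m
B total: 0.02652 m
Difference: 0.244326 − 0.02652 = 0.217806 m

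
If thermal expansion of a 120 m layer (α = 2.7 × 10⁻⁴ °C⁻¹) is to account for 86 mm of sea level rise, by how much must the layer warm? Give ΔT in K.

ΔT = Δh/(αH) = 0.086 / (2.7×10⁻⁴ × 120) ≈ 2.654 K

2.65 K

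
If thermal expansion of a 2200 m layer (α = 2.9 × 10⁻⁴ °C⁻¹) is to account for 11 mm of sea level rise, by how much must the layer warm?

ΔT = Δh/(αH) = 0.011 / (2.9×10⁻⁴ × 2200) ≈ 0.01724 °C

ΔT ≈ 0.017 °C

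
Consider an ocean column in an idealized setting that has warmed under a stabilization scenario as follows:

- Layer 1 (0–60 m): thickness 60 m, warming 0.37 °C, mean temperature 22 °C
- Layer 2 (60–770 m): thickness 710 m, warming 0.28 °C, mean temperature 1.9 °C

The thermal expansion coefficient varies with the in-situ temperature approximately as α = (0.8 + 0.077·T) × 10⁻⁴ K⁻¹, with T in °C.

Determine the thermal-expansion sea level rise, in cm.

Layer 1: α = (0.8 + 0.077×22)×10⁻⁴ = 2.494×10⁻⁴ K⁻¹
Layer 2: α = (0.8 + 0.077×1.9)×10⁻⁴ = 0.9463×10⁻⁴ K⁻¹
60 × 2.494×10⁻⁴ × 0.37 = 0.00553668 m
60–770 m: 710 × 0.9463×10⁻⁴ × 0.28 = 0.018812444 m
Δh = 0.00553668 + 0.018812444 = 0.024349124 m

Δh = 2.43 cm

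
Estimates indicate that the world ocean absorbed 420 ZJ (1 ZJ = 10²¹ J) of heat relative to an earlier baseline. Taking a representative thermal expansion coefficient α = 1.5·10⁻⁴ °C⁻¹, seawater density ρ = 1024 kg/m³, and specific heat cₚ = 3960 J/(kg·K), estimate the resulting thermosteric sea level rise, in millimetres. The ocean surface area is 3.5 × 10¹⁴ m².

Per unit area: Q = 420×10²¹ / (3.5×10¹⁴) = 1.2×10⁹ J/m²
Δh = αQ/(ρcₚ) = 1.5×10⁻⁴ × 1.2×10⁹ / (1024 × 3960) ≈ 0.044389 m

Δh ≈ 44.4 mm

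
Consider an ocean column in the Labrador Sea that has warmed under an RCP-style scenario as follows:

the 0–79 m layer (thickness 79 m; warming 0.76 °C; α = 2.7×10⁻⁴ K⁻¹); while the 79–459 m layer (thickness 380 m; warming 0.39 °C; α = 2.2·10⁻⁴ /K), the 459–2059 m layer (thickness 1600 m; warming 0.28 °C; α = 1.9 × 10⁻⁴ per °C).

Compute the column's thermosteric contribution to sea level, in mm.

Δh ≈ 130 mm

0–79 m: 2.7×10⁻⁴ × 0.76 × 79 = 0.0162108 m
Layer 2: 2.2×10⁻⁴ × 0.39 × 380 = 0.032604 m
1600 × 0.28 × 1.9×10⁻⁴ = 0.08512 m
Δh = 0.0162108 + 0.032604 + 0.08512 = 0.1339348 m ≈ 130 mm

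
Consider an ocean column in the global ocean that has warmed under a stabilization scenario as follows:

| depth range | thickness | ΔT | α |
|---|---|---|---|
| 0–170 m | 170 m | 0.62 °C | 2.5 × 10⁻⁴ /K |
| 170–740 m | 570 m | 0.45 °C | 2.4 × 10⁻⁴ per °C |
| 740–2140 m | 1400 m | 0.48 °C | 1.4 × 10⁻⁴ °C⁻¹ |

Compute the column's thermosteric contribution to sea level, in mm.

182 mm

0–170 m: 170 × 2.5×10⁻⁴ × 0.62 = 0.02635 m
570 × 0.45 × 2.4×10⁻⁴ = 0.06156 m
740–2140 m: 0.48 × 1.4×10⁻⁴ × 1400 = 0.09408 m
Δh = 0.02635 + 0.06156 + 0.09408 = 0.18199 m ≈ 182 mm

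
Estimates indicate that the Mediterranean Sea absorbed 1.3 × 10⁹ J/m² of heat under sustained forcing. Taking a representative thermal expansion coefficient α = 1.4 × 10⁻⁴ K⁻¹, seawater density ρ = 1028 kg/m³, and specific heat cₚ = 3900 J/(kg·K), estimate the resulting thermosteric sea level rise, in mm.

Δh = αQ/(ρcₚ) = 1.4×10⁻⁴ × 1.3×10⁹ / (1028 × 3900) ≈ 0.045396 m

45.4 mm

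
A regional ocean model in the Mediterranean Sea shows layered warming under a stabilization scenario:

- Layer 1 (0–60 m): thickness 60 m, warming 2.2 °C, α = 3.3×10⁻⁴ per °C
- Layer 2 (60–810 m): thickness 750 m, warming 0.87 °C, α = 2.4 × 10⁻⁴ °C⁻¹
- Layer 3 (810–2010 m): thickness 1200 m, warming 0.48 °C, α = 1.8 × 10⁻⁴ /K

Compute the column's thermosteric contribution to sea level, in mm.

Δh ≈ 304 mm

2.2 × 60 × 3.3×10⁻⁴ = 0.04356 m
Layer 2: 0.87 × 750 × 2.4×10⁻⁴ = 0.15660 m
1200 × 0.48 × 1.8×10⁻⁴ = 0.10368 m
Δh = 0.04356 + 0.15660 + 0.10368 = 0.30384 m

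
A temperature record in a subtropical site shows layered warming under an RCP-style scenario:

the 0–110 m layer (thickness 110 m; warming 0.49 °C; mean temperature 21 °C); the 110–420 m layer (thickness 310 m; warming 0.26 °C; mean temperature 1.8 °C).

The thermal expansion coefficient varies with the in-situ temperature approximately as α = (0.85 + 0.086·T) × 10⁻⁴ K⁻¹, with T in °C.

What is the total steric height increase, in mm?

Layer 1: α = (0.85 + 0.086×21)×10⁻⁴ = 2.656×10⁻⁴ K⁻¹
Layer 2: α = (0.85 + 0.086×1.8)×10⁻⁴ = 1.0048×10⁻⁴ K⁻¹
0–110 m: 110 × 0.49 × 2.656×10⁻⁴ = 0.01431584 m
310 × 0.26 × 1.0048×10⁻⁴ = 0.008098688 m
Δh = 0.01431584 + 0.008098688 = 0.022414528 m

Δh = 22.4 mm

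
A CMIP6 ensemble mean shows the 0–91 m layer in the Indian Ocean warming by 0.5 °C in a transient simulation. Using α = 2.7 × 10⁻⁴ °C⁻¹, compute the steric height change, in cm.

Δh = αΔT·H = 2.7×10⁻⁴ × 0.5 × 91 = 0.012285 m

Δh = 1.23 cm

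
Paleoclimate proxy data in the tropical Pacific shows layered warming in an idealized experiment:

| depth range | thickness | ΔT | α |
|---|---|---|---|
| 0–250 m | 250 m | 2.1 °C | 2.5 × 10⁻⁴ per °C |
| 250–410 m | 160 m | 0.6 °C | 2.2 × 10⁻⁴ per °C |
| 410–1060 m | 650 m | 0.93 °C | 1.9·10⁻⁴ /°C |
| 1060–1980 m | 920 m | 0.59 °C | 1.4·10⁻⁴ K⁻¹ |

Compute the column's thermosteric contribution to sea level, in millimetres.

343 mm

Layer 1: 2.5×10⁻⁴ × 250 × 2.1 = 0.13125 m
250–410 m: 2.2×10⁻⁴ × 160 × 0.6 = 0.02112 m
Layer 3: 1.9×10⁻⁴ × 650 × 0.93 = 0.114855 m
920 × 1.4×10⁻⁴ × 0.59 = 0.075992 m
Δh = 0.13125 + 0.02112 + 0.114855 + 0.075992 = 0.343217 m ≈ 343 mm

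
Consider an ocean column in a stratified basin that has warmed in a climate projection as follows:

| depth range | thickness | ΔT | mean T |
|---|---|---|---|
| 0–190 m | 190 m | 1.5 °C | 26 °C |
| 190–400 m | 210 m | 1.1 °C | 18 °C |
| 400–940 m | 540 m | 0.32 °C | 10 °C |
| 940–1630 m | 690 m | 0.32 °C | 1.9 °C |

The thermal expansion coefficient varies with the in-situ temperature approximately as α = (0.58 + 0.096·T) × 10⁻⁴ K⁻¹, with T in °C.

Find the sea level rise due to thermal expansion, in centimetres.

18 cm

Layer 1: α = (0.58 + 0.096×26)×10⁻⁴ = 3.076×10⁻⁴ K⁻¹
Layer 2: α = (0.58 + 0.096×18)×10⁻⁴ = 2.308×10⁻⁴ K⁻¹
Layer 3: α = (0.58 + 0.096×10)×10⁻⁴ = 1.54×10⁻⁴ K⁻¹
Layer 4: α = (0.58 + 0.096×1.9)×10⁻⁴ = 0.7624×10⁻⁴ K⁻¹
0–190 m: 3.076×10⁻⁴ × 1.5 × 190 = 0.087666 m
190–400 m: 1.1 × 2.308×10⁻⁴ × 210 = 0.0533148 m
400–940 m: 1.54×10⁻⁴ × 540 × 0.32 = 0.0266112 m
0.32 × 690 × 0.7624×10⁻⁴ = 0.016833792 m
Δh = 0.087666 + 0.0533148 + 0.0266112 + 0.016833792 = 0.184425792 m ≈ 18 cm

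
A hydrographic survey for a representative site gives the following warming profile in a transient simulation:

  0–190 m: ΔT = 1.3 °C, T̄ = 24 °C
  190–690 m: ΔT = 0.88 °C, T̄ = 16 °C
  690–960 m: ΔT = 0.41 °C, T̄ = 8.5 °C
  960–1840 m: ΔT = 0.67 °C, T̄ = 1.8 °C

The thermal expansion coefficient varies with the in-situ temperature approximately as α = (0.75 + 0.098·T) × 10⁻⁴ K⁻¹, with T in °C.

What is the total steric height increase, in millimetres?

Δh ≈ 251 mm

Layer 1: α = (0.75 + 0.098×24)×10⁻⁴ = 3.102×10⁻⁴ K⁻¹
Layer 2: α = (0.75 + 0.098×16)×10⁻⁴ = 2.318×10⁻⁴ K⁻¹
Layer 3: α = (0.75 + 0.098×8.5)×10⁻⁴ = 1.583×10⁻⁴ K⁻¹
Layer 4: α = (0.75 + 0.098×1.8)×10⁻⁴ = 0.9264×10⁻⁴ K⁻¹
Layer 1: 190 × 1.3 × 3.102×10⁻⁴ = 0.0766194 m
Layer 2: 2.318×10⁻⁴ × 500 × 0.88 = 0.101992 m
0.41 × 270 × 1.583×10⁻⁴ = 0.01752381 m
960–1840 m: 880 × 0.9264×10⁻⁴ × 0.67 = 0.054620544 m
Δh = 0.0766194 + 0.101992 + 0.01752381 + 0.054620544 = 0.250755754 m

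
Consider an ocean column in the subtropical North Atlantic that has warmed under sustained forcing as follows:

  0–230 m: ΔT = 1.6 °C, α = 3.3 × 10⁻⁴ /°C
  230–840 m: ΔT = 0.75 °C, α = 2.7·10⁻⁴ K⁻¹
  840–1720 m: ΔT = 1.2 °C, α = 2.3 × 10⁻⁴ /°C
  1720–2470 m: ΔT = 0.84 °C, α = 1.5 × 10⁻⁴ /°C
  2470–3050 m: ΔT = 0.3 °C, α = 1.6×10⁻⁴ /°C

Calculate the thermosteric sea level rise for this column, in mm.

Δh = 610 mm

Layer 1: 230 × 3.3×10⁻⁴ × 1.6 = 0.12144 m
230–840 m: 0.75 × 2.7×10⁻⁴ × 610 = 0.123525 m
Layer 3: 1.2 × 2.3×10⁻⁴ × 880 = 0.24288 m
1720–2470 m: 1.5×10⁻⁴ × 750 × 0.84 = 0.09450 m
Layer 5: 1.6×10⁻⁴ × 580 × 0.3 = 0.02784 m
Δh = 0.12144 + 0.123525 + 0.24288 + 0.09450 + 0.02784 = 0.610185 m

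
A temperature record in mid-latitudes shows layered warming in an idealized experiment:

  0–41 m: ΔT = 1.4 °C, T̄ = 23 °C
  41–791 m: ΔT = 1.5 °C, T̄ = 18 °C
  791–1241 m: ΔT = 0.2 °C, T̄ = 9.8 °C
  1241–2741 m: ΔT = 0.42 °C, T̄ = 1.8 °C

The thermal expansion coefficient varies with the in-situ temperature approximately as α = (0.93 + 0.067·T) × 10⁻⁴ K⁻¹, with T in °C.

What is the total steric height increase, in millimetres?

Layer 1: α = (0.93 + 0.067×23)×10⁻⁴ = 2.471×10⁻⁴ K⁻¹
Layer 2: α = (0.93 + 0.067×18)×10⁻⁴ = 2.136×10⁻⁴ K⁻¹
Layer 3: α = (0.93 + 0.067×9.8)×10⁻⁴ = 1.5866×10⁻⁴ K⁻¹
Layer 4: α = (0.93 + 0.067×1.8)×10⁻⁴ = 1.0506×10⁻⁴ K⁻¹
0–41 m: 41 × 1.4 × 2.471×10⁻⁴ = 0.01418354 m
Layer 2: 1.5 × 2.136×10⁻⁴ × 750 = 0.24030 m
791–1241 m: 450 × 0.2 × 1.5866×10⁻⁴ = 0.0142794 m
Layer 4: 0.42 × 1.0506×10⁻⁴ × 1500 = 0.0661878 m
Δh = 0.01418354 + 0.24030 + 0.0142794 + 0.0661878 = 0.33495074 m

335 mm of thermosteric rise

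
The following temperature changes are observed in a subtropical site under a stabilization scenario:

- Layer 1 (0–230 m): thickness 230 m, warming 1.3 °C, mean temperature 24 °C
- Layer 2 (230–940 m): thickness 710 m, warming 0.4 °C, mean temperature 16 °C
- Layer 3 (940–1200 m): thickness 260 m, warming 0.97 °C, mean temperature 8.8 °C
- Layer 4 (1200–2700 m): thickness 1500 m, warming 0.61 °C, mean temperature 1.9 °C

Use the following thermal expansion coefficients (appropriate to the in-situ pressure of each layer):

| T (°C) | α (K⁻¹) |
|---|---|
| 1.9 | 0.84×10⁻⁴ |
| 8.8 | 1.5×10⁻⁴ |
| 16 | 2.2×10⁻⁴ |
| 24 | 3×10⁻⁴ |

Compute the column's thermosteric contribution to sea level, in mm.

270 mm of thermosteric rise

Layer 1 at 24 °C → α = 3×10⁻⁴ K⁻¹
Layer 2 at 16 °C → α = 2.2×10⁻⁴ K⁻¹
Layer 3 at 8.8 °C → α = 1.5×10⁻⁴ K⁻¹
Layer 4 at 1.9 °C → α = 0.84×10⁻⁴ K⁻¹
230 × 3×10⁻⁴ × 1.3 = 0.08970 m
230–940 m: 710 × 0.4 × 2.2×10⁻⁴ = 0.06248 m
Layer 3: 260 × 0.97 × 1.5×10⁻⁴ = 0.03783 m
Layer 4: 0.84×10⁻⁴ × 0.61 × 1500 = 0.07686 m
Δh = 0.08970 + 0.06248 + 0.03783 + 0.07686 = 0.26687 m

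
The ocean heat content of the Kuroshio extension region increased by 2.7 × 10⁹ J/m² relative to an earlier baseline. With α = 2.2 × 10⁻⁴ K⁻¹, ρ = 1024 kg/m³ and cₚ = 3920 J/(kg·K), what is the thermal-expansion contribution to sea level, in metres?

Δh = αQ/(ρcₚ) = 2.2×10⁻⁴ × 2.7×10⁹ / (1024 × 3920) ≈ 0.14798 m

Δh = 0.148 m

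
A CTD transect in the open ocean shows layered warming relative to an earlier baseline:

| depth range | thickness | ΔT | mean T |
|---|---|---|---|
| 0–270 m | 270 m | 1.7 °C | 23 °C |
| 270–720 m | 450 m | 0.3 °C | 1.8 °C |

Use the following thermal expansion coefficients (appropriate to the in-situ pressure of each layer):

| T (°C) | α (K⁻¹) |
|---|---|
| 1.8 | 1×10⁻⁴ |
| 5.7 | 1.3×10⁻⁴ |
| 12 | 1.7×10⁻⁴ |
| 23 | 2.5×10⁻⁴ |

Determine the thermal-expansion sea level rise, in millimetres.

Layer 1 at 23 °C → α = 2.5×10⁻⁴ K⁻¹
Layer 2 at 1.8 °C → α = 1×10⁻⁴ K⁻¹
Layer 1: 2.5×10⁻⁴ × 270 × 1.7 = 0.11475 m
270–720 m: 0.3 × 1×10⁻⁴ × 450 = 0.01350 m
Δh = 0.11475 + 0.01350 = 0.12825 m ≈ 128 mm

128 mm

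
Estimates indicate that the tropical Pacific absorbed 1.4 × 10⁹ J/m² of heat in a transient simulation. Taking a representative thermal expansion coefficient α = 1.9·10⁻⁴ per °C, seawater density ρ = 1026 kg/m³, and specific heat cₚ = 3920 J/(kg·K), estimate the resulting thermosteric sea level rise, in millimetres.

66.1 mm

Δh = αQ/(ρcₚ) = 1.9×10⁻⁴ × 1.4×10⁹ / (1026 × 3920) ≈ 0.066138 m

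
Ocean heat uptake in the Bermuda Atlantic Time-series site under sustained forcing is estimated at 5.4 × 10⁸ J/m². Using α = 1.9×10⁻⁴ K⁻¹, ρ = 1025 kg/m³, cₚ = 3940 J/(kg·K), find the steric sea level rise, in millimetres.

Δh = αQ/(ρcₚ) = 1.9×10⁻⁴ × 5.4×10⁸ / (1025 × 3940) ≈ 0.025405 m

Δh ≈ 25.4 mm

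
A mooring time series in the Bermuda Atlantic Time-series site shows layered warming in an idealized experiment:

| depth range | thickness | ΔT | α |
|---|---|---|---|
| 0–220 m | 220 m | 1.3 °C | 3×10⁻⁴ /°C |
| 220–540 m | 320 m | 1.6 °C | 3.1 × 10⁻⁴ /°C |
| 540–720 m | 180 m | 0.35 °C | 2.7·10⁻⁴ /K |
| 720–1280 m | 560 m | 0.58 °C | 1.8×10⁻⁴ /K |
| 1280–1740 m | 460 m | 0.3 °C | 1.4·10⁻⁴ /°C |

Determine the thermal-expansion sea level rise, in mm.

Δh = 339 mm

0–220 m: 1.3 × 220 × 3×10⁻⁴ = 0.08580 m
220–540 m: 1.6 × 320 × 3.1×10⁻⁴ = 0.15872 m
Layer 3: 180 × 0.35 × 2.7×10⁻⁴ = 0.01701 m
Layer 4: 1.8×10⁻⁴ × 0.58 × 560 = 0.058464 m
Layer 5: 0.3 × 1.4×10⁻⁴ × 460 = 0.01932 m
Δh = 0.08580 + 0.15872 + 0.01701 + 0.058464 + 0.01932 = 0.339314 m ≈ 339 mm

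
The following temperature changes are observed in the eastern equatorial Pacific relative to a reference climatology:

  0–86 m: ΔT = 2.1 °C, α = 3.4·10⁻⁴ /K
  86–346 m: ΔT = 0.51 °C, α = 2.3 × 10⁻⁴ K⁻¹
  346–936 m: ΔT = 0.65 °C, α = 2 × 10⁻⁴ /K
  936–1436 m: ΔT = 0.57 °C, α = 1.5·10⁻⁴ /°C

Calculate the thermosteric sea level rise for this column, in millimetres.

Layer 1: 3.4×10⁻⁴ × 86 × 2.1 = 0.061404 m
2.3×10⁻⁴ × 260 × 0.51 = 0.030498 m
Layer 3: 2×10⁻⁴ × 0.65 × 590 = 0.07670 m
936–1436 m: 1.5×10⁻⁴ × 500 × 0.57 = 0.04275 m
Δh = 0.061404 + 0.030498 + 0.07670 + 0.04275 = 0.211352 m ≈ 211 mm

Δh ≈ 211 mm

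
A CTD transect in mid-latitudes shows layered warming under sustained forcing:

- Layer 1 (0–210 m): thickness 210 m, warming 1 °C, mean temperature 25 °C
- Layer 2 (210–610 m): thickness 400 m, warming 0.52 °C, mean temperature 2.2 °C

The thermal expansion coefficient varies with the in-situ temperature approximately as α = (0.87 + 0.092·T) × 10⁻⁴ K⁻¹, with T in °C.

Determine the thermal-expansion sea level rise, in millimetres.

Δh = 89 mm

Layer 1: α = (0.87 + 0.092×25)×10⁻⁴ = 3.17×10⁻⁴ K⁻¹
Layer 2: α = (0.87 + 0.092×2.2)×10⁻⁴ = 1.0724×10⁻⁴ K⁻¹
Layer 1: 210 × 3.17×10⁻⁴ × 1 = 0.06657 m
210–610 m: 1.0724×10⁻⁴ × 400 × 0.52 = 0.02230592 m
Δh = 0.06657 + 0.02230592 = 0.08887592 m ≈ 89 mm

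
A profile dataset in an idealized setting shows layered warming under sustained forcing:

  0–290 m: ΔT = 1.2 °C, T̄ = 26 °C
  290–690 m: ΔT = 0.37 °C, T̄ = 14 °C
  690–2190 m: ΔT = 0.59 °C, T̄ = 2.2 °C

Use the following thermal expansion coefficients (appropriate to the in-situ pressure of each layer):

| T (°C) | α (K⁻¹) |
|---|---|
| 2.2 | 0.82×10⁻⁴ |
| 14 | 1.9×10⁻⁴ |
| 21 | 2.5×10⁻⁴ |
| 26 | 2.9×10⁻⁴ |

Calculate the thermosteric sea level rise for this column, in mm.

Δh ≈ 202 mm

Layer 1 at 26 °C → α = 2.9×10⁻⁴ K⁻¹
Layer 2 at 14 °C → α = 1.9×10⁻⁴ K⁻¹
Layer 3 at 2.2 °C → α = 0.82×10⁻⁴ K⁻¹
0–290 m: 1.2 × 290 × 2.9×10⁻⁴ = 0.10092 m
Layer 2: 1.9×10⁻⁴ × 400 × 0.37 = 0.02812 m
1500 × 0.59 × 0.82×10⁻⁴ = 0.07257 m
Δh = 0.10092 + 0.02812 + 0.07257 = 0.20161 m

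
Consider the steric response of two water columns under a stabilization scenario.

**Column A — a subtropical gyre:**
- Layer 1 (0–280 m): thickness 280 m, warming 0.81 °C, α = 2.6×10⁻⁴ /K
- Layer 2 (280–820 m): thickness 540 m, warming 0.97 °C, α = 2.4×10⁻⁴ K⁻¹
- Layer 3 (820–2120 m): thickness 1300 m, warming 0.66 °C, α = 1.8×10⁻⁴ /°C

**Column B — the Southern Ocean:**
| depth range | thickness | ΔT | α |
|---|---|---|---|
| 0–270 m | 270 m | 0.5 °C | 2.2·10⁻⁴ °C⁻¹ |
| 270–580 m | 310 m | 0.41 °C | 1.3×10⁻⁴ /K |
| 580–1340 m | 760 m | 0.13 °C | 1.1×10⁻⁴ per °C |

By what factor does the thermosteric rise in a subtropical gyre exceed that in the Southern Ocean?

A 280 × 2.6×10⁻⁴ × 0.81 = 0.058968 m
A 2.4×10⁻⁴ × 540 × 0.97 = 0.125712 m
A 1300 × 1.8×10⁻⁴ × 0.66 = 0.15444 m
A total: 0.33912 m
B 0.5 × 2.2×10⁻⁴ × 270 = 0.02970 m
B 0.41 × 310 × 1.3×10⁻⁴ = 0.016523 m
B Layer 3: 760 × 1.1×10⁻⁴ × 0.13 = 0.010868 m
B total: 0.057091 m
Ratio: 0.33912 / 0.057091 ≈ 5.940

5.94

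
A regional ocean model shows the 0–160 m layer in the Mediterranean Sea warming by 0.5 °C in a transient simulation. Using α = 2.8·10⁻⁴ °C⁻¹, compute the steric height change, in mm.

Δh = αΔT·H = 2.8×10⁻⁴ × 0.5 × 160 = 0.02240 m

Δh ≈ 22.4 mm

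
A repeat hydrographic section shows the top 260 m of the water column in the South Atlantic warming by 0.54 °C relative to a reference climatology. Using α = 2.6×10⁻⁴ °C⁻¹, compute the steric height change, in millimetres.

Δh = αΔT·H = 2.6×10⁻⁴ × 0.54 × 260 = 0.036504 m

36.5 mm of thermosteric rise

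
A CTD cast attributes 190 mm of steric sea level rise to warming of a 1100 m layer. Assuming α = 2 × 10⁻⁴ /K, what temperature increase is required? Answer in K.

ΔT = Δh/(αH) = 0.19 / (2×10⁻⁴ × 1100) ≈ 0.8636 K

ΔT ≈ 0.864 K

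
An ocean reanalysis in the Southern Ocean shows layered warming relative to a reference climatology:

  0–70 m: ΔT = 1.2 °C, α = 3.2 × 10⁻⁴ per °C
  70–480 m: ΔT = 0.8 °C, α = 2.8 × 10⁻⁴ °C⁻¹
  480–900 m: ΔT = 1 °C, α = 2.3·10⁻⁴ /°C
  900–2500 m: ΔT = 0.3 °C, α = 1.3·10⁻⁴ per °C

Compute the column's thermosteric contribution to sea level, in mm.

278 mm

0–70 m: 70 × 1.2 × 3.2×10⁻⁴ = 0.02688 m
0.8 × 2.8×10⁻⁴ × 410 = 0.09184 m
480–900 m: 420 × 1 × 2.3×10⁻⁴ = 0.09660 m
1600 × 1.3×10⁻⁴ × 0.3 = 0.06240 m
Δh = 0.02688 + 0.09184 + 0.09660 + 0.06240 = 0.27772 m ≈ 278 mm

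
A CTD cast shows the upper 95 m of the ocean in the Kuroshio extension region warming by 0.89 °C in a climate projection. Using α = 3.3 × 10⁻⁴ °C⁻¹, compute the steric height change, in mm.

Δh = 27.9 mm

Δh = αΔT·H = 3.3×10⁻⁴ × 0.89 × 95 = 0.0279015 m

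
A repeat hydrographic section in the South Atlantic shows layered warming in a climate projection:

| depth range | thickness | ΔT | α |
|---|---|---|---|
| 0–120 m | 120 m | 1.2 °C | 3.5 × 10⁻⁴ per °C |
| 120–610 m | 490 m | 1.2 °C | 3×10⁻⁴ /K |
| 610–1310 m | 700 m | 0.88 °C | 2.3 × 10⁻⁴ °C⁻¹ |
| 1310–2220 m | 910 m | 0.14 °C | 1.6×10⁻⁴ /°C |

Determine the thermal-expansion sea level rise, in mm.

0–120 m: 120 × 1.2 × 3.5×10⁻⁴ = 0.05040 m
Layer 2: 3×10⁻⁴ × 490 × 1.2 = 0.17640 m
610–1310 m: 2.3×10⁻⁴ × 700 × 0.88 = 0.14168 m
1310–2220 m: 0.14 × 910 × 1.6×10⁻⁴ = 0.020384 m
Δh = 0.05040 + 0.17640 + 0.14168 + 0.020384 = 0.388864 m ≈ 389 mm

389 mm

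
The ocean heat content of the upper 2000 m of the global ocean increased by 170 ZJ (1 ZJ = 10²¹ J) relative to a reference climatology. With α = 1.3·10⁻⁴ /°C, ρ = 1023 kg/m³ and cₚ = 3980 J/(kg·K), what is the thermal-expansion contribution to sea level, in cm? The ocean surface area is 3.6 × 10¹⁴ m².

Per unit area: Q = 170×10²¹ / (3.6×10¹⁴) ≈ 4.722×10⁸ J/m²
Δh = αQ/(ρcₚ) = 1.3×10⁻⁴ × 4.722×10⁸ / (1023 × 3980) ≈ 0.015077 m

Δh ≈ 1.5 cm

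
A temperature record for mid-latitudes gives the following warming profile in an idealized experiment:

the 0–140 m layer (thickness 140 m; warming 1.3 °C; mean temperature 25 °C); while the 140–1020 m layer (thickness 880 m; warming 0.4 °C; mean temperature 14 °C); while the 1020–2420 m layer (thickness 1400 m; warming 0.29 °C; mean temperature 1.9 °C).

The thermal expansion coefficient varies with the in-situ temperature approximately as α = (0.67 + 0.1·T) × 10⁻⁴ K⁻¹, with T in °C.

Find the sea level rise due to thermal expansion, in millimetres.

Δh ≈ 165 mm

Layer 1: α = (0.67 + 0.1×25)×10⁻⁴ = 3.17×10⁻⁴ K⁻¹
Layer 2: α = (0.67 + 0.1×14)×10⁻⁴ = 2.07×10⁻⁴ K⁻¹
Layer 3: α = (0.67 + 0.1×1.9)×10⁻⁴ = 0.86×10⁻⁴ K⁻¹
0–140 m: 3.17×10⁻⁴ × 140 × 1.3 = 0.057694 m
880 × 2.07×10⁻⁴ × 0.4 = 0.072864 m
Layer 3: 0.29 × 0.86×10⁻⁴ × 1400 = 0.034916 m
Δh = 0.057694 + 0.072864 + 0.034916 = 0.165474 m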